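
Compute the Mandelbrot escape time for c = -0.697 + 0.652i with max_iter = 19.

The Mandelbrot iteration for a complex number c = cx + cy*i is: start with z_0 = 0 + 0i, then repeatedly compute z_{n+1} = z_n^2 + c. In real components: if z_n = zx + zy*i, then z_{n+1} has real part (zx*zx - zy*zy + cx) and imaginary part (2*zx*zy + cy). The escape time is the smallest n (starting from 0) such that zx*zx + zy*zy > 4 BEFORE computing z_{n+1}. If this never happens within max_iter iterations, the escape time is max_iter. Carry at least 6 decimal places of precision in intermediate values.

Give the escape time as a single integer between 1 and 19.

Answer: 6

Derivation:
z_0 = 0 + 0i, c = -0.6970 + 0.6520i
Iter 1: z = -0.6970 + 0.6520i, |z|^2 = 0.9109
Iter 2: z = -0.6363 + -0.2569i, |z|^2 = 0.4709
Iter 3: z = -0.3581 + 0.9789i, |z|^2 = 1.0865
Iter 4: z = -1.5270 + -0.0491i, |z|^2 = 2.3342
Iter 5: z = 1.6324 + 0.8021i, |z|^2 = 3.3080
Iter 6: z = 1.3243 + 3.2706i, |z|^2 = 12.4504
Escaped at iteration 6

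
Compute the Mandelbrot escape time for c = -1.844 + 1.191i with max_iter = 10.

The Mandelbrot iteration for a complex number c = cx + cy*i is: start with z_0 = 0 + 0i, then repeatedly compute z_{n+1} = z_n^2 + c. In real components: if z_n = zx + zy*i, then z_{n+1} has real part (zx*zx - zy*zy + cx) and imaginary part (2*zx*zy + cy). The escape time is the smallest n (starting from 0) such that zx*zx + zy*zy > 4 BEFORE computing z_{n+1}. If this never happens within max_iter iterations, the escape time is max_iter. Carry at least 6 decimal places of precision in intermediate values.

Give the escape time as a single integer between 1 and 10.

Answer: 1

Derivation:
z_0 = 0 + 0i, c = -1.8440 + 1.1910i
Iter 1: z = -1.8440 + 1.1910i, |z|^2 = 4.8188
Escaped at iteration 1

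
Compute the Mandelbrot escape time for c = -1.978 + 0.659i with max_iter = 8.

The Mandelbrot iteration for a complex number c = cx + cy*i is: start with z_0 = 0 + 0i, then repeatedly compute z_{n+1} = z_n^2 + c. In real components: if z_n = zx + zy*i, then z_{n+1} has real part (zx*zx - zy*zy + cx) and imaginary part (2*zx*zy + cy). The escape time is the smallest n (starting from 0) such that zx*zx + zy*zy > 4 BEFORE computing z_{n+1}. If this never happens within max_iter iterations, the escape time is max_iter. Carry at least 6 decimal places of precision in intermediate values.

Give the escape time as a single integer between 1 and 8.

Answer: 1

Derivation:
z_0 = 0 + 0i, c = -1.9780 + 0.6590i
Iter 1: z = -1.9780 + 0.6590i, |z|^2 = 4.3468
Escaped at iteration 1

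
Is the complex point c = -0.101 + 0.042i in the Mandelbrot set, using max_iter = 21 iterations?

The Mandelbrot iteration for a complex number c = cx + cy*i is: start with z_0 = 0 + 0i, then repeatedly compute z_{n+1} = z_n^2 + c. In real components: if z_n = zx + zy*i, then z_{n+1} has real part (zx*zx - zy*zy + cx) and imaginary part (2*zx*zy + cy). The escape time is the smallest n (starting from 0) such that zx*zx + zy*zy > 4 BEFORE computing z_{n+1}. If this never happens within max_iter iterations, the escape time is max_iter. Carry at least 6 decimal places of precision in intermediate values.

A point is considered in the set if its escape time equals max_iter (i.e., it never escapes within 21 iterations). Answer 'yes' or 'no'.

Answer: yes

Derivation:
z_0 = 0 + 0i, c = -0.1010 + 0.0420i
Iter 1: z = -0.1010 + 0.0420i, |z|^2 = 0.0120
Iter 2: z = -0.0926 + 0.0335i, |z|^2 = 0.0097
Iter 3: z = -0.0936 + 0.0358i, |z|^2 = 0.0100
Iter 4: z = -0.0935 + 0.0353i, |z|^2 = 0.0100
Iter 5: z = -0.0935 + 0.0354i, |z|^2 = 0.0100
Iter 6: z = -0.0935 + 0.0354i, |z|^2 = 0.0100
Iter 7: z = -0.0935 + 0.0354i, |z|^2 = 0.0100
Iter 8: z = -0.0935 + 0.0354i, |z|^2 = 0.0100
Iter 9: z = -0.0935 + 0.0354i, |z|^2 = 0.0100
Iter 10: z = -0.0935 + 0.0354i, |z|^2 = 0.0100
Iter 11: z = -0.0935 + 0.0354i, |z|^2 = 0.0100
Iter 12: z = -0.0935 + 0.0354i, |z|^2 = 0.0100
Iter 13: z = -0.0935 + 0.0354i, |z|^2 = 0.0100
Iter 14: z = -0.0935 + 0.0354i, |z|^2 = 0.0100
Iter 15: z = -0.0935 + 0.0354i, |z|^2 = 0.0100
Iter 16: z = -0.0935 + 0.0354i, |z|^2 = 0.0100
Iter 17: z = -0.0935 + 0.0354i, |z|^2 = 0.0100
Iter 18: z = -0.0935 + 0.0354i, |z|^2 = 0.0100
Iter 19: z = -0.0935 + 0.0354i, |z|^2 = 0.0100
Iter 20: z = -0.0935 + 0.0354i, |z|^2 = 0.0100
Did not escape in 21 iterations → in set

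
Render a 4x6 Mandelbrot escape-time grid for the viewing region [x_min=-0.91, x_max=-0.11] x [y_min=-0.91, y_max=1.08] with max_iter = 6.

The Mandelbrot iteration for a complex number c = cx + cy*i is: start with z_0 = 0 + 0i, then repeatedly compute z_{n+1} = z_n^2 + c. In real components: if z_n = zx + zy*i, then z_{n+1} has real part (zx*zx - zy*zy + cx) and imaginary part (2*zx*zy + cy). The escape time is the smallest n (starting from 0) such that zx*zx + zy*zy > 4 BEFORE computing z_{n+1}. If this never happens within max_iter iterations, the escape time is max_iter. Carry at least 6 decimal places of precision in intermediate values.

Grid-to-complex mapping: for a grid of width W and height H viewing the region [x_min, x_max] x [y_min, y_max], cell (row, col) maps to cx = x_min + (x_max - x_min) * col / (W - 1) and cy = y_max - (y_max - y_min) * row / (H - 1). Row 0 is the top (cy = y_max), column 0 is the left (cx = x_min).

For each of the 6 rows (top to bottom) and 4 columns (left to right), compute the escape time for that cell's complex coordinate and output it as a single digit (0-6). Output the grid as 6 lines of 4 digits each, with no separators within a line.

Answer: 3346
4666
6666
6666
5666
3456

Derivation:
(row=0, col=0): c = -0.9100 + 1.0800i → escape time 3
(row=0, col=1): c = -0.6433 + 1.0800i → escape time 3
(row=0, col=2): c = -0.3767 + 1.0800i → escape time 4
(row=0, col=3): c = -0.1100 + 1.0800i → escape time 6
(row=1, col=0): c = -0.9100 + 0.6820i → escape time 4
(row=1, col=1): c = -0.6433 + 0.6820i → escape time 6
(row=1, col=2): c = -0.3767 + 0.6820i → escape time 6
(row=1, col=3): c = -0.1100 + 0.6820i → escape time 6
(row=2, col=0): c = -0.9100 + 0.2840i → escape time 6
(row=2, col=1): c = -0.6433 + 0.2840i → escape time 6
(row=2, col=2): c = -0.3767 + 0.2840i → escape time 6
(row=2, col=3): c = -0.1100 + 0.2840i → escape time 6
(row=3, col=0): c = -0.9100 + -0.1140i → escape time 6
(row=3, col=1): c = -0.6433 + -0.1140i → escape time 6
(row=3, col=2): c = -0.3767 + -0.1140i → escape time 6
(row=3, col=3): c = -0.1100 + -0.1140i → escape time 6
(row=4, col=0): c = -0.9100 + -0.5120i → escape time 5
(row=4, col=1): c = -0.6433 + -0.5120i → escape time 6
(row=4, col=2): c = -0.3767 + -0.5120i → escape time 6
(row=4, col=3): c = -0.1100 + -0.5120i → escape time 6
(row=5, col=0): c = -0.9100 + -0.9100i → escape time 3
(row=5, col=1): c = -0.6433 + -0.9100i → escape time 4
(row=5, col=2): c = -0.3767 + -0.9100i → escape time 5
(row=5, col=3): c = -0.1100 + -0.9100i → escape time 6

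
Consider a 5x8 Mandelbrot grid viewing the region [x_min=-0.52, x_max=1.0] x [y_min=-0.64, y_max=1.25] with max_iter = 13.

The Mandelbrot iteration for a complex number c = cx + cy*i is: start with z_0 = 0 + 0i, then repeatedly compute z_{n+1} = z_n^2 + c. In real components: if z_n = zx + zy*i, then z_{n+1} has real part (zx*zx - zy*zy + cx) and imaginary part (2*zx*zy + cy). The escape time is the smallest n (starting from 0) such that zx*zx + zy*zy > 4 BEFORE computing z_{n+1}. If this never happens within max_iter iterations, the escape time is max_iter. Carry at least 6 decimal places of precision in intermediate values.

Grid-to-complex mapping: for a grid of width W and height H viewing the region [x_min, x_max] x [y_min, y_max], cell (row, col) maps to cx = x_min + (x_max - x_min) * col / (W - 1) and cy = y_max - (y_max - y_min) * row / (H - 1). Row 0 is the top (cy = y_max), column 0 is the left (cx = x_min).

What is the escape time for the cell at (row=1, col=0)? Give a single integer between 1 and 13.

z_0 = 0 + 0i, c = -0.5200 + 0.9800i
Iter 1: z = -0.5200 + 0.9800i, |z|^2 = 1.2308
Iter 2: z = -1.2100 + -0.0392i, |z|^2 = 1.4656
Iter 3: z = 0.9426 + 1.0749i, |z|^2 = 2.0438
Iter 4: z = -0.7869 + 3.0063i, |z|^2 = 9.6568
Escaped at iteration 4

Answer: 4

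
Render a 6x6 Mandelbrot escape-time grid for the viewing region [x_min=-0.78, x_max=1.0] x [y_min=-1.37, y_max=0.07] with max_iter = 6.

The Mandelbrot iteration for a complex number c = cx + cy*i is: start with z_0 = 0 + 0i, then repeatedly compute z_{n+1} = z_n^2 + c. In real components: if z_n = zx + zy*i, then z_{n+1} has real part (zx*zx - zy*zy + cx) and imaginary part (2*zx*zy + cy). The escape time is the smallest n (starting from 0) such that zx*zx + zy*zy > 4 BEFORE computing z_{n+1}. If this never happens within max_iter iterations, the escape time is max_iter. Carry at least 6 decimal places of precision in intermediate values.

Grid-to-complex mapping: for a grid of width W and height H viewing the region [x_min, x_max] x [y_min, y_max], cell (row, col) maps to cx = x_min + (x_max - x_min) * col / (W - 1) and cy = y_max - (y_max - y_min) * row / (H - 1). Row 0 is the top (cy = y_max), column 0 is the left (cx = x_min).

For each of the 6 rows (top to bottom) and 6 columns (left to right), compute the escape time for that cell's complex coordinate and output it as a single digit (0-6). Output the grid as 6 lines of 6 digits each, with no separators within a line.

Answer: 666642
666642
666632
466532
345322
222222

Derivation:
(row=0, col=0): c = -0.7800 + 0.0700i → escape time 6
(row=0, col=1): c = -0.4240 + 0.0700i → escape time 6
(row=0, col=2): c = -0.0680 + 0.0700i → escape time 6
(row=0, col=3): c = 0.2880 + 0.0700i → escape time 6
(row=0, col=4): c = 0.6440 + 0.0700i → escape time 4
(row=0, col=5): c = 1.0000 + 0.0700i → escape time 2
(row=1, col=0): c = -0.7800 + -0.2180i → escape time 6
(row=1, col=1): c = -0.4240 + -0.2180i → escape time 6
(row=1, col=2): c = -0.0680 + -0.2180i → escape time 6
(row=1, col=3): c = 0.2880 + -0.2180i → escape time 6
(row=1, col=4): c = 0.6440 + -0.2180i → escape time 4
(row=1, col=5): c = 1.0000 + -0.2180i → escape time 2
(row=2, col=0): c = -0.7800 + -0.5060i → escape time 6
(row=2, col=1): c = -0.4240 + -0.5060i → escape time 6
(row=2, col=2): c = -0.0680 + -0.5060i → escape time 6
(row=2, col=3): c = 0.2880 + -0.5060i → escape time 6
(row=2, col=4): c = 0.6440 + -0.5060i → escape time 3
(row=2, col=5): c = 1.0000 + -0.5060i → escape time 2
(row=3, col=0): c = -0.7800 + -0.7940i → escape time 4
(row=3, col=1): c = -0.4240 + -0.7940i → escape time 6
(row=3, col=2): c = -0.0680 + -0.7940i → escape time 6
(row=3, col=3): c = 0.2880 + -0.7940i → escape time 5
(row=3, col=4): c = 0.6440 + -0.7940i → escape time 3
(row=3, col=5): c = 1.0000 + -0.7940i → escape time 2
(row=4, col=0): c = -0.7800 + -1.0820i → escape time 3
(row=4, col=1): c = -0.4240 + -1.0820i → escape time 4
(row=4, col=2): c = -0.0680 + -1.0820i → escape time 5
(row=4, col=3): c = 0.2880 + -1.0820i → escape time 3
(row=4, col=4): c = 0.6440 + -1.0820i → escape time 2
(row=4, col=5): c = 1.0000 + -1.0820i → escape time 2
(row=5, col=0): c = -0.7800 + -1.3700i → escape time 2
(row=5, col=1): c = -0.4240 + -1.3700i → escape time 2
(row=5, col=2): c = -0.0680 + -1.3700i → escape time 2
(row=5, col=3): c = 0.2880 + -1.3700i → escape time 2
(row=5, col=4): c = 0.6440 + -1.3700i → escape time 2
(row=5, col=5): c = 1.0000 + -1.3700i → escape time 2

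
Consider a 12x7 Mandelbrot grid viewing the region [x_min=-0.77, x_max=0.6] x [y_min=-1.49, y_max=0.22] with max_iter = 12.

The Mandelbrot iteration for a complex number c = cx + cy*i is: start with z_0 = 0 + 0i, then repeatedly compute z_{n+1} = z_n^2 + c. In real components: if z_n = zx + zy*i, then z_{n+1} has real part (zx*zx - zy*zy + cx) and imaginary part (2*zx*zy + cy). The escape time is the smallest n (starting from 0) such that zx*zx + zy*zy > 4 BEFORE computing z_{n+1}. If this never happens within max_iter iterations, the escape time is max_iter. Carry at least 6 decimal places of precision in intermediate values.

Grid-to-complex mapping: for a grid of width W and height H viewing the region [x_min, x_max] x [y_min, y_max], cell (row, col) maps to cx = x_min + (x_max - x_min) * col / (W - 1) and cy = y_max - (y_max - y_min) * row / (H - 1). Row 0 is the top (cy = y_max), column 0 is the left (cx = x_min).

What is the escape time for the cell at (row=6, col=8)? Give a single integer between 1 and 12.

z_0 = 0 + 0i, c = 0.2264 + -1.4900i
Iter 1: z = 0.2264 + -1.4900i, |z|^2 = 2.2713
Iter 2: z = -1.9425 + -2.1646i, |z|^2 = 8.4586
Escaped at iteration 2

Answer: 2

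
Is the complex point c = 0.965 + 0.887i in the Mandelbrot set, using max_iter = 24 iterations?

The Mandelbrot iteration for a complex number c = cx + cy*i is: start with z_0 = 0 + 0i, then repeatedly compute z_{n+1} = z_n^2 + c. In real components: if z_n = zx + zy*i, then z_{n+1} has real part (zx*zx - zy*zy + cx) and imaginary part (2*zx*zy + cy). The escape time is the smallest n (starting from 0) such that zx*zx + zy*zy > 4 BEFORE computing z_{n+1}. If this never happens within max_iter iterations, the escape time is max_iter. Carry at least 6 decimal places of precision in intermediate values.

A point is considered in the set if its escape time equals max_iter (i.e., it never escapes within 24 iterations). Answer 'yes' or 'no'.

Answer: no

Derivation:
z_0 = 0 + 0i, c = 0.9650 + 0.8870i
Iter 1: z = 0.9650 + 0.8870i, |z|^2 = 1.7180
Iter 2: z = 1.1095 + 2.5989i, |z|^2 = 7.9852
Escaped at iteration 2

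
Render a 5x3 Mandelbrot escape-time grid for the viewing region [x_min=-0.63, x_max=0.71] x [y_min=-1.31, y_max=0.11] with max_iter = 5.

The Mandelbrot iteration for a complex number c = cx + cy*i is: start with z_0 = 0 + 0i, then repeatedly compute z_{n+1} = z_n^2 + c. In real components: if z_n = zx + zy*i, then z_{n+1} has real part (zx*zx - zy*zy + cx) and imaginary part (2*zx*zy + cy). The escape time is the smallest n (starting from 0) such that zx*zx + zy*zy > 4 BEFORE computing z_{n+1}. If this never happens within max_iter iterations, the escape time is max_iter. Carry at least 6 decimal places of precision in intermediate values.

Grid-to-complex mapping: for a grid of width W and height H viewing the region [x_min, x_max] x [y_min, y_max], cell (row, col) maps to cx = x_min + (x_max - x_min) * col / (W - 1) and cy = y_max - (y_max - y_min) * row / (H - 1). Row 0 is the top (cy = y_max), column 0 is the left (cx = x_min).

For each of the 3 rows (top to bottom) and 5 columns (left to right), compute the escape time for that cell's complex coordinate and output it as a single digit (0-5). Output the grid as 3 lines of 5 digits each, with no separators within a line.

(row=0, col=0): c = -0.6300 + 0.1100i → escape time 5
(row=0, col=1): c = -0.2950 + 0.1100i → escape time 5
(row=0, col=2): c = 0.0400 + 0.1100i → escape time 5
(row=0, col=3): c = 0.3750 + 0.1100i → escape time 5
(row=0, col=4): c = 0.7100 + 0.1100i → escape time 3
(row=1, col=0): c = -0.6300 + -0.6000i → escape time 5
(row=1, col=1): c = -0.2950 + -0.6000i → escape time 5
(row=1, col=2): c = 0.0400 + -0.6000i → escape time 5
(row=1, col=3): c = 0.3750 + -0.6000i → escape time 5
(row=1, col=4): c = 0.7100 + -0.6000i → escape time 3
(row=2, col=0): c = -0.6300 + -1.3100i → escape time 3
(row=2, col=1): c = -0.2950 + -1.3100i → escape time 3
(row=2, col=2): c = 0.0400 + -1.3100i → escape time 2
(row=2, col=3): c = 0.3750 + -1.3100i → escape time 2
(row=2, col=4): c = 0.7100 + -1.3100i → escape time 2

Answer: 55553
55553
33222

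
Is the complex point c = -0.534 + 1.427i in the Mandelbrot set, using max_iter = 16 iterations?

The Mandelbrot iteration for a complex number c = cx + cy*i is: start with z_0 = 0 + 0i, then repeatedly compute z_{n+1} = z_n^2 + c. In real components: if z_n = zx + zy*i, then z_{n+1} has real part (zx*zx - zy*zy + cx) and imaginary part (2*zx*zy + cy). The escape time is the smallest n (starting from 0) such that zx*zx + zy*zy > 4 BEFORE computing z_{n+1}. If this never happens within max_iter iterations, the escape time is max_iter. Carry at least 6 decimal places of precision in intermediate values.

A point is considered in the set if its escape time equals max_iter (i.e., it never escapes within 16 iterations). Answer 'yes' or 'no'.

z_0 = 0 + 0i, c = -0.5340 + 1.4270i
Iter 1: z = -0.5340 + 1.4270i, |z|^2 = 2.3215
Iter 2: z = -2.2852 + -0.0970i, |z|^2 = 5.2314
Escaped at iteration 2

Answer: no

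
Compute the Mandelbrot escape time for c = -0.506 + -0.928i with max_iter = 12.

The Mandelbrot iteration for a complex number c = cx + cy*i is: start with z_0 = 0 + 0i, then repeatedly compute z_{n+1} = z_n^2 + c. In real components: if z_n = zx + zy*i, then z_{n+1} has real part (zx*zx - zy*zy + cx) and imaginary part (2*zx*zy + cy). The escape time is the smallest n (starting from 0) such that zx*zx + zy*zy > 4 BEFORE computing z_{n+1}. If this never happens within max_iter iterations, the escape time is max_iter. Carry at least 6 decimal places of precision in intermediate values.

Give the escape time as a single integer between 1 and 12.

Answer: 4

Derivation:
z_0 = 0 + 0i, c = -0.5060 + -0.9280i
Iter 1: z = -0.5060 + -0.9280i, |z|^2 = 1.1172
Iter 2: z = -1.1111 + 0.0111i, |z|^2 = 1.2348
Iter 3: z = 0.7285 + -0.9527i, |z|^2 = 1.4385
Iter 4: z = -0.8830 + -2.3162i, |z|^2 = 6.1444
Escaped at iteration 4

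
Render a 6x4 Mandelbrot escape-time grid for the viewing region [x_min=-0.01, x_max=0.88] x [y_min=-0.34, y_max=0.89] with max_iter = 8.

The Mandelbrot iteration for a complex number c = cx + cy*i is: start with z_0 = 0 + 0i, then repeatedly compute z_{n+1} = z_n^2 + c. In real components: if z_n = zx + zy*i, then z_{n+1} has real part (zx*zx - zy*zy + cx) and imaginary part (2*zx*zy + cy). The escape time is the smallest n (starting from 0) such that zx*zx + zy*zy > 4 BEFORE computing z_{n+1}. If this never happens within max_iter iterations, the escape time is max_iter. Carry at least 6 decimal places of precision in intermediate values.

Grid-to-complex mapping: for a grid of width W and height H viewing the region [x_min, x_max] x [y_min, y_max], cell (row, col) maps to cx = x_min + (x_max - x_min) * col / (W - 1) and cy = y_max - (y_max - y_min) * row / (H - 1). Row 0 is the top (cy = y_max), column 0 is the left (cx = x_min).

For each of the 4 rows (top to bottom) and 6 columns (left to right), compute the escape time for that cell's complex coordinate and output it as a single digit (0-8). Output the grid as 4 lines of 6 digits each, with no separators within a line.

(row=0, col=0): c = -0.0100 + 0.8900i → escape time 8
(row=0, col=1): c = 0.1680 + 0.8900i → escape time 5
(row=0, col=2): c = 0.3460 + 0.8900i → escape time 4
(row=0, col=3): c = 0.5240 + 0.8900i → escape time 3
(row=0, col=4): c = 0.7020 + 0.8900i → escape time 2
(row=0, col=5): c = 0.8800 + 0.8900i → escape time 2
(row=1, col=0): c = -0.0100 + 0.4800i → escape time 8
(row=1, col=1): c = 0.1680 + 0.4800i → escape time 8
(row=1, col=2): c = 0.3460 + 0.4800i → escape time 8
(row=1, col=3): c = 0.5240 + 0.4800i → escape time 4
(row=1, col=4): c = 0.7020 + 0.4800i → escape time 3
(row=1, col=5): c = 0.8800 + 0.4800i → escape time 3
(row=2, col=0): c = -0.0100 + 0.0700i → escape time 8
(row=2, col=1): c = 0.1680 + 0.0700i → escape time 8
(row=2, col=2): c = 0.3460 + 0.0700i → escape time 8
(row=2, col=3): c = 0.5240 + 0.0700i → escape time 5
(row=2, col=4): c = 0.7020 + 0.0700i → escape time 3
(row=2, col=5): c = 0.8800 + 0.0700i → escape time 3
(row=3, col=0): c = -0.0100 + -0.3400i → escape time 8
(row=3, col=1): c = 0.1680 + -0.3400i → escape time 8
(row=3, col=2): c = 0.3460 + -0.3400i → escape time 8
(row=3, col=3): c = 0.5240 + -0.3400i → escape time 5
(row=3, col=4): c = 0.7020 + -0.3400i → escape time 3
(row=3, col=5): c = 0.8800 + -0.3400i → escape time 3

Answer: 854322
888433
888533
888533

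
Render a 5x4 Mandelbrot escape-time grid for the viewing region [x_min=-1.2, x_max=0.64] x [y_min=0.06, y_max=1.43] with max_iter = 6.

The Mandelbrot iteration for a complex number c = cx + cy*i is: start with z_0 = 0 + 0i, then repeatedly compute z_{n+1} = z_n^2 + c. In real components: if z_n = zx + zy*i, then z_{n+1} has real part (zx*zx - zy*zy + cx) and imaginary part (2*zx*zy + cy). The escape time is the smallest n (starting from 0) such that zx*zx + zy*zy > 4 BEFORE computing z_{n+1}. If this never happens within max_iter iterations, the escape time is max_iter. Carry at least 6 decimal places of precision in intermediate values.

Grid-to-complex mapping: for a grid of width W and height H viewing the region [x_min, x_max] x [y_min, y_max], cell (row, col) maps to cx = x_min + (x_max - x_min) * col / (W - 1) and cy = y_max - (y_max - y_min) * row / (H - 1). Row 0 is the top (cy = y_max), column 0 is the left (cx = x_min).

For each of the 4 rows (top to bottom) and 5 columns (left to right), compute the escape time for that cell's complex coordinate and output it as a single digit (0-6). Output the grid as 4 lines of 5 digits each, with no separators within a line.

(row=0, col=0): c = -1.2000 + 1.4300i → escape time 2
(row=0, col=1): c = -0.7400 + 1.4300i → escape time 2
(row=0, col=2): c = -0.2800 + 1.4300i → escape time 2
(row=0, col=3): c = 0.1800 + 1.4300i → escape time 2
(row=0, col=4): c = 0.6400 + 1.4300i → escape time 2
(row=1, col=0): c = -1.2000 + 0.9733i → escape time 3
(row=1, col=1): c = -0.7400 + 0.9733i → escape time 3
(row=1, col=2): c = -0.2800 + 0.9733i → escape time 5
(row=1, col=3): c = 0.1800 + 0.9733i → escape time 4
(row=1, col=4): c = 0.6400 + 0.9733i → escape time 2
(row=2, col=0): c = -1.2000 + 0.5167i → escape time 4
(row=2, col=1): c = -0.7400 + 0.5167i → escape time 6
(row=2, col=2): c = -0.2800 + 0.5167i → escape time 6
(row=2, col=3): c = 0.1800 + 0.5167i → escape time 6
(row=2, col=4): c = 0.6400 + 0.5167i → escape time 3
(row=3, col=0): c = -1.2000 + 0.0600i → escape time 6
(row=3, col=1): c = -0.7400 + 0.0600i → escape time 6
(row=3, col=2): c = -0.2800 + 0.0600i → escape time 6
(row=3, col=3): c = 0.1800 + 0.0600i → escape time 6
(row=3, col=4): c = 0.6400 + 0.0600i → escape time 4

Answer: 22222
33542
46663
66664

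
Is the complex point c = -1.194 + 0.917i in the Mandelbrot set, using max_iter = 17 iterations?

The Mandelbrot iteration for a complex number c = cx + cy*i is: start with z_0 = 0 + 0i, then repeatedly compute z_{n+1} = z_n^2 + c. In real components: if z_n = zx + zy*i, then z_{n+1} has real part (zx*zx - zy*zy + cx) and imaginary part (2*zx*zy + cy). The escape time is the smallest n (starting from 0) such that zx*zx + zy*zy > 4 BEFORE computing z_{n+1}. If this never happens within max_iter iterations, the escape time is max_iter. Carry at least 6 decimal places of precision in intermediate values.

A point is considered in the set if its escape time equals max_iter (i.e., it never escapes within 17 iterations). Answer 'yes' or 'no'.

z_0 = 0 + 0i, c = -1.1940 + 0.9170i
Iter 1: z = -1.1940 + 0.9170i, |z|^2 = 2.2665
Iter 2: z = -0.6093 + -1.2728i, |z|^2 = 1.9912
Iter 3: z = -2.4428 + 2.4679i, |z|^2 = 12.0579
Escaped at iteration 3

Answer: no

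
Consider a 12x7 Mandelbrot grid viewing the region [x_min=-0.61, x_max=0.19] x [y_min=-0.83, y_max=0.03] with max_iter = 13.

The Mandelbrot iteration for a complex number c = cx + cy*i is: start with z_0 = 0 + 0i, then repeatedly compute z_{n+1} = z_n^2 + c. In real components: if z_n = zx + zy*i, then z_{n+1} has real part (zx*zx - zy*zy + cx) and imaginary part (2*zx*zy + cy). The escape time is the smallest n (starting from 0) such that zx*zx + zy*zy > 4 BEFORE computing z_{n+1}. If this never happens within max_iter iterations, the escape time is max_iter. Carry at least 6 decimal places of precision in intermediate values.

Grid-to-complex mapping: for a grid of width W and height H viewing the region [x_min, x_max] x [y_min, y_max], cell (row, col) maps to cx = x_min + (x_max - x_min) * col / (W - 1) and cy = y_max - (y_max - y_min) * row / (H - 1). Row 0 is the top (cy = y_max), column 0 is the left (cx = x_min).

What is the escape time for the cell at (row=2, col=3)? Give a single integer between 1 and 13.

Answer: 13

Derivation:
z_0 = 0 + 0i, c = -0.3918 + -0.2567i
Iter 1: z = -0.3918 + -0.2567i, |z|^2 = 0.2194
Iter 2: z = -0.3042 + -0.0555i, |z|^2 = 0.0956
Iter 3: z = -0.3024 + -0.2229i, |z|^2 = 0.1411
Iter 4: z = -0.3501 + -0.1219i, |z|^2 = 0.1374
Iter 5: z = -0.2841 + -0.1713i, |z|^2 = 0.1101
Iter 6: z = -0.3404 + -0.1593i, |z|^2 = 0.1413
Iter 7: z = -0.3013 + -0.1482i, |z|^2 = 0.1127
Iter 8: z = -0.3230 + -0.1674i, |z|^2 = 0.1323
Iter 9: z = -0.3155 + -0.1485i, |z|^2 = 0.1216
Iter 10: z = -0.3143 + -0.1629i, |z|^2 = 0.1254
Iter 11: z = -0.3196 + -0.1542i, |z|^2 = 0.1259
Iter 12: z = -0.3135 + -0.1581i, |z|^2 = 0.1233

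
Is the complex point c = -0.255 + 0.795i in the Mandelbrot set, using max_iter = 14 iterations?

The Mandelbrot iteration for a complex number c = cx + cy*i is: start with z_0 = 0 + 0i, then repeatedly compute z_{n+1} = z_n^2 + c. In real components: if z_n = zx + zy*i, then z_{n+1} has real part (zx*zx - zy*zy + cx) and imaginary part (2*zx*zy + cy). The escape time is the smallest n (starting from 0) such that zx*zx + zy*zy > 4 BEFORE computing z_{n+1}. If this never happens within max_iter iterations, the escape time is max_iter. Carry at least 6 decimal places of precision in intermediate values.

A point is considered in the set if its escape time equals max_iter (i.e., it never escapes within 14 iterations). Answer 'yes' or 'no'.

z_0 = 0 + 0i, c = -0.2550 + 0.7950i
Iter 1: z = -0.2550 + 0.7950i, |z|^2 = 0.6971
Iter 2: z = -0.8220 + 0.3896i, |z|^2 = 0.8274
Iter 3: z = 0.2689 + 0.1546i, |z|^2 = 0.0962
Iter 4: z = -0.2066 + 0.8781i, |z|^2 = 0.8138
Iter 5: z = -0.9835 + 0.4322i, |z|^2 = 1.1540
Iter 6: z = 0.5254 + -0.0551i, |z|^2 = 0.2791
Iter 7: z = 0.0180 + 0.7371i, |z|^2 = 0.5436
Iter 8: z = -0.7980 + 0.8216i, |z|^2 = 1.3117
Iter 9: z = -0.2932 + -0.5161i, |z|^2 = 0.3524
Iter 10: z = -0.4354 + 1.0977i, |z|^2 = 1.3945
Iter 11: z = -1.2703 + -0.1609i, |z|^2 = 1.6394
Iter 12: z = 1.3327 + 1.2038i, |z|^2 = 3.2251
Iter 13: z = 0.0719 + 4.0035i, |z|^2 = 16.0333
Escaped at iteration 13

Answer: no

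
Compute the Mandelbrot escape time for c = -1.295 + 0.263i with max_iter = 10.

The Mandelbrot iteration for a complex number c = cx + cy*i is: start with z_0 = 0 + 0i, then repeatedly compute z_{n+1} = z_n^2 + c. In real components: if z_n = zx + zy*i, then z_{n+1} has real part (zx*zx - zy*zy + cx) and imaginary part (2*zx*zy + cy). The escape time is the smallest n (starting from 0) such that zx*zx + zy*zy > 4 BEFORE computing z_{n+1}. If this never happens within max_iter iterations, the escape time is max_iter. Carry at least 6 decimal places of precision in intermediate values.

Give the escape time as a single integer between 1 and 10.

z_0 = 0 + 0i, c = -1.2950 + 0.2630i
Iter 1: z = -1.2950 + 0.2630i, |z|^2 = 1.7462
Iter 2: z = 0.3129 + -0.4182i, |z|^2 = 0.2727
Iter 3: z = -1.3720 + 0.0013i, |z|^2 = 1.8824
Iter 4: z = 0.5873 + 0.2593i, |z|^2 = 0.4122
Iter 5: z = -1.0173 + 0.5676i, |z|^2 = 1.3570
Iter 6: z = -0.5824 + -0.8918i, |z|^2 = 1.1345
Iter 7: z = -1.7512 + 1.3017i, |z|^2 = 4.7611
Escaped at iteration 7

Answer: 7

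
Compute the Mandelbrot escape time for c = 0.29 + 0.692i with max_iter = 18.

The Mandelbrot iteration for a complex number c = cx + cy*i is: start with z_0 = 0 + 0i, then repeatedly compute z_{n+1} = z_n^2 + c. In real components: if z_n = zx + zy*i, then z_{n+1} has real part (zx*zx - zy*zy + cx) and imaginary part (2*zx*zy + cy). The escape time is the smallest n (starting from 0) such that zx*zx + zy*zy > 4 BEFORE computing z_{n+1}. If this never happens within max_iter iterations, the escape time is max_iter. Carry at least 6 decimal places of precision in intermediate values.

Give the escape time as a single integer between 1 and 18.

Answer: 6

Derivation:
z_0 = 0 + 0i, c = 0.2900 + 0.6920i
Iter 1: z = 0.2900 + 0.6920i, |z|^2 = 0.5630
Iter 2: z = -0.1048 + 1.0934i, |z|^2 = 1.2064
Iter 3: z = -0.8945 + 0.4629i, |z|^2 = 1.0143
Iter 4: z = 0.8758 + -0.1361i, |z|^2 = 0.7855
Iter 5: z = 1.0385 + 0.4536i, |z|^2 = 1.2841
Iter 6: z = 1.1626 + 1.6341i, |z|^2 = 4.0219
Escaped at iteration 6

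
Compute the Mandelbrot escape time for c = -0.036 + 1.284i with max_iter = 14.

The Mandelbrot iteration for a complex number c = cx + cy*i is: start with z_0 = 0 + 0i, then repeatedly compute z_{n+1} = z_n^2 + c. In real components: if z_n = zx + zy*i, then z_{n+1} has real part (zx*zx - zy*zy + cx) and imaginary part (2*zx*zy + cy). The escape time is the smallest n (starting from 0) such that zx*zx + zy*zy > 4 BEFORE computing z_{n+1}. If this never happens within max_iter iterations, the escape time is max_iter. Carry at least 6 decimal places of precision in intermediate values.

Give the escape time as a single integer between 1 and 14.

Answer: 2

Derivation:
z_0 = 0 + 0i, c = -0.0360 + 1.2840i
Iter 1: z = -0.0360 + 1.2840i, |z|^2 = 1.6500
Iter 2: z = -1.6834 + 1.1916i, |z|^2 = 4.2535
Escaped at iteration 2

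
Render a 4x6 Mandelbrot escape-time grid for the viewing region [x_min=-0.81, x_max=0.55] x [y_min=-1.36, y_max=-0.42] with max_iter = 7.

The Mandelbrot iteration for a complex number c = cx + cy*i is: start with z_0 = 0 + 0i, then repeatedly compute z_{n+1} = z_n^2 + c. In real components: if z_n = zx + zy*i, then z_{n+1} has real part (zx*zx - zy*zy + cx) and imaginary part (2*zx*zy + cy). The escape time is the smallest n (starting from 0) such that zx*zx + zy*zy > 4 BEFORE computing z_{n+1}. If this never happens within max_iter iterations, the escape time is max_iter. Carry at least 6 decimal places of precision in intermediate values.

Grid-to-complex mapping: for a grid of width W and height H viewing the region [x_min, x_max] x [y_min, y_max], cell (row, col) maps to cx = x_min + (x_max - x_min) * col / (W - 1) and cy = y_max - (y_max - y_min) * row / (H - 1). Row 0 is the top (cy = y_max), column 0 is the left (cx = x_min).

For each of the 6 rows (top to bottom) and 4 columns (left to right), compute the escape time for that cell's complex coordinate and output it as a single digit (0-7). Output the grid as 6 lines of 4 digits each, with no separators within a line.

(row=0, col=0): c = -0.8100 + -0.4200i → escape time 7
(row=0, col=1): c = -0.3567 + -0.4200i → escape time 7
(row=0, col=2): c = 0.0967 + -0.4200i → escape time 7
(row=0, col=3): c = 0.5500 + -0.4200i → escape time 4
(row=1, col=0): c = -0.8100 + -0.6080i → escape time 5
(row=1, col=1): c = -0.3567 + -0.6080i → escape time 7
(row=1, col=2): c = 0.0967 + -0.6080i → escape time 7
(row=1, col=3): c = 0.5500 + -0.6080i → escape time 3
(row=2, col=0): c = -0.8100 + -0.7960i → escape time 4
(row=2, col=1): c = -0.3567 + -0.7960i → escape time 7
(row=2, col=2): c = 0.0967 + -0.7960i → escape time 6
(row=2, col=3): c = 0.5500 + -0.7960i → escape time 3
(row=3, col=0): c = -0.8100 + -0.9840i → escape time 3
(row=3, col=1): c = -0.3567 + -0.9840i → escape time 5
(row=3, col=2): c = 0.0967 + -0.9840i → escape time 4
(row=3, col=3): c = 0.5500 + -0.9840i → escape time 2
(row=4, col=0): c = -0.8100 + -1.1720i → escape time 3
(row=4, col=1): c = -0.3567 + -1.1720i → escape time 3
(row=4, col=2): c = 0.0967 + -1.1720i → escape time 3
(row=4, col=3): c = 0.5500 + -1.1720i → escape time 2
(row=5, col=0): c = -0.8100 + -1.3600i → escape time 2
(row=5, col=1): c = -0.3567 + -1.3600i → escape time 2
(row=5, col=2): c = 0.0967 + -1.3600i → escape time 2
(row=5, col=3): c = 0.5500 + -1.3600i → escape time 2

Answer: 7774
5773
4763
3542
3332
2222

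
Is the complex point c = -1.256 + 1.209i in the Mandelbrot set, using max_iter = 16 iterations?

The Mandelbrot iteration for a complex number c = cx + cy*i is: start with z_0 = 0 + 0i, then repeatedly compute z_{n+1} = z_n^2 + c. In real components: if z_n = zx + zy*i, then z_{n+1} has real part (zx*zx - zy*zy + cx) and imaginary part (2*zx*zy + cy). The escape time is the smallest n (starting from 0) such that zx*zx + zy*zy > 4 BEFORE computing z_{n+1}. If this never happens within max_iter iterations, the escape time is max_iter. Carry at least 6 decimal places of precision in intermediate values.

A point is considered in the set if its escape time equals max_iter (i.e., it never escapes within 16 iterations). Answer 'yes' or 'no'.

Answer: no

Derivation:
z_0 = 0 + 0i, c = -1.2560 + 1.2090i
Iter 1: z = -1.2560 + 1.2090i, |z|^2 = 3.0392
Iter 2: z = -1.1401 + -1.8280i, |z|^2 = 4.6415
Escaped at iteration 2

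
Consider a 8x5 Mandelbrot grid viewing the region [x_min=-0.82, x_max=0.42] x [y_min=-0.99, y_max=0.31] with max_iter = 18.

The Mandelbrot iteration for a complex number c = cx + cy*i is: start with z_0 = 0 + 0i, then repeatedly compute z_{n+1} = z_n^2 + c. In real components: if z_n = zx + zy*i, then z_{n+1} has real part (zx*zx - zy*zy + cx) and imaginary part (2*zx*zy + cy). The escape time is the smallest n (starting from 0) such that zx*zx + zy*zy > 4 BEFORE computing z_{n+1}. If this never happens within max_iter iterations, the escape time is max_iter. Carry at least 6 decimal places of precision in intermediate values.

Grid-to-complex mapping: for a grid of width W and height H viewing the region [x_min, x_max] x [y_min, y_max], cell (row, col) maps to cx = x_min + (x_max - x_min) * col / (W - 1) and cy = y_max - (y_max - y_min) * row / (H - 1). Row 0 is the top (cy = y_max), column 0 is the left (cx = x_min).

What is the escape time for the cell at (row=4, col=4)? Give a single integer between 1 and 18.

Answer: 12

Derivation:
z_0 = 0 + 0i, c = -0.1114 + -0.9900i
Iter 1: z = -0.1114 + -0.9900i, |z|^2 = 0.9925
Iter 2: z = -1.0791 + -0.7694i, |z|^2 = 1.7564
Iter 3: z = 0.4611 + 0.6705i, |z|^2 = 0.6622
Iter 4: z = -0.3483 + -0.3717i, |z|^2 = 0.2595
Iter 5: z = -0.1282 + -0.7311i, |z|^2 = 0.5509
Iter 6: z = -0.6295 + -0.8025i, |z|^2 = 1.0403
Iter 7: z = -0.3592 + 0.0203i, |z|^2 = 0.1295
Iter 8: z = 0.0172 + -1.0046i, |z|^2 = 1.0095
Iter 9: z = -1.1203 + -1.0246i, |z|^2 = 2.3049
Iter 10: z = 0.0940 + 1.3058i, |z|^2 = 1.7139
Iter 11: z = -1.8077 + -0.7446i, |z|^2 = 3.8220
Iter 12: z = 2.6018 + 1.7019i, |z|^2 = 9.6658
Escaped at iteration 12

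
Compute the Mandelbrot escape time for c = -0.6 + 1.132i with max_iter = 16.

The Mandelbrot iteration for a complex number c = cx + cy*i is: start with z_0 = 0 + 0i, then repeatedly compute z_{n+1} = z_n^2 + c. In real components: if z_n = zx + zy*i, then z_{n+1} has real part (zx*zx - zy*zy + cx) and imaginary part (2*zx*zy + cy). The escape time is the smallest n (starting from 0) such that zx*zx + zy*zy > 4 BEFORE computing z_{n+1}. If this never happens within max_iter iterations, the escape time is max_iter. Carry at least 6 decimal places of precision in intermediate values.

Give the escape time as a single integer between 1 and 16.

z_0 = 0 + 0i, c = -0.6000 + 1.1320i
Iter 1: z = -0.6000 + 1.1320i, |z|^2 = 1.6414
Iter 2: z = -1.5214 + -0.2264i, |z|^2 = 2.3660
Iter 3: z = 1.6635 + 1.8209i, |z|^2 = 6.0828
Escaped at iteration 3

Answer: 3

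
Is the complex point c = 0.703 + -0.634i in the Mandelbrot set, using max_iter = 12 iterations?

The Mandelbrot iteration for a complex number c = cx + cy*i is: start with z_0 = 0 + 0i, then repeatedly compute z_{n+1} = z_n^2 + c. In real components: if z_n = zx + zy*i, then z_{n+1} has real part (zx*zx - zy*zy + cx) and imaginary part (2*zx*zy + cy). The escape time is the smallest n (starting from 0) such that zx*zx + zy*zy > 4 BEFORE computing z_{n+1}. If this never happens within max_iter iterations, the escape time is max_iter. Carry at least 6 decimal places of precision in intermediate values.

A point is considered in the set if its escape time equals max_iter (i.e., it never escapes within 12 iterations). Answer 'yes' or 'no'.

z_0 = 0 + 0i, c = 0.7030 + -0.6340i
Iter 1: z = 0.7030 + -0.6340i, |z|^2 = 0.8962
Iter 2: z = 0.7953 + -1.5254i, |z|^2 = 2.9593
Iter 3: z = -0.9914 + -3.0602i, |z|^2 = 10.3475
Escaped at iteration 3

Answer: no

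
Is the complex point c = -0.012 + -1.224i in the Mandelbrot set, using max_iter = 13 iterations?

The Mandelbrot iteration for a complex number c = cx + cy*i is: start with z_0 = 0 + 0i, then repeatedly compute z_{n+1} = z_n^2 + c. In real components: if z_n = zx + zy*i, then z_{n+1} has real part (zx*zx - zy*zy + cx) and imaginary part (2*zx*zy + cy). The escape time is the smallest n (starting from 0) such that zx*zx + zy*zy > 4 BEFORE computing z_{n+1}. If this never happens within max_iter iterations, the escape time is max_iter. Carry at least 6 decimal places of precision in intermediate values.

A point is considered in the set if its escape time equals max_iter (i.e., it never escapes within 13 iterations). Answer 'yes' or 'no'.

Answer: no

Derivation:
z_0 = 0 + 0i, c = -0.0120 + -1.2240i
Iter 1: z = -0.0120 + -1.2240i, |z|^2 = 1.4983
Iter 2: z = -1.5100 + -1.1946i, |z|^2 = 3.7073
Iter 3: z = 0.8411 + 2.3838i, |z|^2 = 6.3901
Escaped at iteration 3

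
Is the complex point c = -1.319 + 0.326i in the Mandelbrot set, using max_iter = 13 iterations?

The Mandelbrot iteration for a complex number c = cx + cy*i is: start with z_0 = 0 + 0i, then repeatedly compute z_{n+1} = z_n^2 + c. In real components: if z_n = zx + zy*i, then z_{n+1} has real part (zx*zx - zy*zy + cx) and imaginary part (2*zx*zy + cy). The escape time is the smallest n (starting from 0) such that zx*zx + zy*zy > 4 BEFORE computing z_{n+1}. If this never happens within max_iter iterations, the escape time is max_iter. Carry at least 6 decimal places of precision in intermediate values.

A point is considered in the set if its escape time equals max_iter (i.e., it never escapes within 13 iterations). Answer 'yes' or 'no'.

Answer: no

Derivation:
z_0 = 0 + 0i, c = -1.3190 + 0.3260i
Iter 1: z = -1.3190 + 0.3260i, |z|^2 = 1.8460
Iter 2: z = 0.3145 + -0.5340i, |z|^2 = 0.3840
Iter 3: z = -1.5052 + -0.0099i, |z|^2 = 2.2659
Iter 4: z = 0.9467 + 0.3557i, |z|^2 = 1.0227
Iter 5: z = -0.5494 + 0.9994i, |z|^2 = 1.3007
Iter 6: z = -2.0161 + -0.7721i, |z|^2 = 4.6607
Escaped at iteration 6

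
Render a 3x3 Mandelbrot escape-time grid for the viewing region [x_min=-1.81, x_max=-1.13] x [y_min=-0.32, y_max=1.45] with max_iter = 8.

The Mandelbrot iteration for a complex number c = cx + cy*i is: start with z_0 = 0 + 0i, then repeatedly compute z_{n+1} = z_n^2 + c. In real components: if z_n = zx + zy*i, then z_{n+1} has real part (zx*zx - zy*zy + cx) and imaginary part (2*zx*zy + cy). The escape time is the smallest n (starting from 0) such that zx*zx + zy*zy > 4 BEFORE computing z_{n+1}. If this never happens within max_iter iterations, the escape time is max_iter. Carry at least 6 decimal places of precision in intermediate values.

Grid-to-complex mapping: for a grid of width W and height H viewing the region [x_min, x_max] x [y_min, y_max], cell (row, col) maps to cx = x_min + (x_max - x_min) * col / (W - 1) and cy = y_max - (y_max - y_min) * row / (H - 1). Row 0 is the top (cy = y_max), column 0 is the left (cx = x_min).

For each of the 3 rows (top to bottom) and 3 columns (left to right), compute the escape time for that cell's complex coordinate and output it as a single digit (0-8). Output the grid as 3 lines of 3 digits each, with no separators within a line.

Answer: 112
334
358

Derivation:
(row=0, col=0): c = -1.8100 + 1.4500i → escape time 1
(row=0, col=1): c = -1.4700 + 1.4500i → escape time 1
(row=0, col=2): c = -1.1300 + 1.4500i → escape time 2
(row=1, col=0): c = -1.8100 + 0.5650i → escape time 3
(row=1, col=1): c = -1.4700 + 0.5650i → escape time 3
(row=1, col=2): c = -1.1300 + 0.5650i → escape time 4
(row=2, col=0): c = -1.8100 + -0.3200i → escape time 3
(row=2, col=1): c = -1.4700 + -0.3200i → escape time 5
(row=2, col=2): c = -1.1300 + -0.3200i → escape time 8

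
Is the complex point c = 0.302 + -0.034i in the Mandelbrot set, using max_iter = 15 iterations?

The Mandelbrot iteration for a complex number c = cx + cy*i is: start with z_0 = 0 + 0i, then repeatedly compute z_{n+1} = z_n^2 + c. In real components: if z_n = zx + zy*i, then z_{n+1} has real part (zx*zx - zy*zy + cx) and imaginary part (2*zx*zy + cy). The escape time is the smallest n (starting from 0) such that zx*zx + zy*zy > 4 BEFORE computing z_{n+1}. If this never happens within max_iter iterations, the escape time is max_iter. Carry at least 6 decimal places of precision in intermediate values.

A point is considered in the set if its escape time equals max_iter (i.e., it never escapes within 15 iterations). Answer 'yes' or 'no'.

z_0 = 0 + 0i, c = 0.3020 + -0.0340i
Iter 1: z = 0.3020 + -0.0340i, |z|^2 = 0.0924
Iter 2: z = 0.3920 + -0.0545i, |z|^2 = 0.1567
Iter 3: z = 0.4527 + -0.0768i, |z|^2 = 0.2109
Iter 4: z = 0.5011 + -0.1035i, |z|^2 = 0.2618
Iter 5: z = 0.5424 + -0.1377i, |z|^2 = 0.3131
Iter 6: z = 0.5772 + -0.1834i, |z|^2 = 0.3668
Iter 7: z = 0.6015 + -0.2457i, |z|^2 = 0.4222
Iter 8: z = 0.6034 + -0.3296i, |z|^2 = 0.4728
Iter 9: z = 0.5575 + -0.4318i, |z|^2 = 0.4973
Iter 10: z = 0.4264 + -0.5154i, |z|^2 = 0.4475
Iter 11: z = 0.2181 + -0.4736i, |z|^2 = 0.2718
Iter 12: z = 0.1253 + -0.2406i, |z|^2 = 0.0736
Iter 13: z = 0.2598 + -0.0943i, |z|^2 = 0.0764
Iter 14: z = 0.3606 + -0.0830i, |z|^2 = 0.1369
Did not escape in 15 iterations → in set

Answer: yes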